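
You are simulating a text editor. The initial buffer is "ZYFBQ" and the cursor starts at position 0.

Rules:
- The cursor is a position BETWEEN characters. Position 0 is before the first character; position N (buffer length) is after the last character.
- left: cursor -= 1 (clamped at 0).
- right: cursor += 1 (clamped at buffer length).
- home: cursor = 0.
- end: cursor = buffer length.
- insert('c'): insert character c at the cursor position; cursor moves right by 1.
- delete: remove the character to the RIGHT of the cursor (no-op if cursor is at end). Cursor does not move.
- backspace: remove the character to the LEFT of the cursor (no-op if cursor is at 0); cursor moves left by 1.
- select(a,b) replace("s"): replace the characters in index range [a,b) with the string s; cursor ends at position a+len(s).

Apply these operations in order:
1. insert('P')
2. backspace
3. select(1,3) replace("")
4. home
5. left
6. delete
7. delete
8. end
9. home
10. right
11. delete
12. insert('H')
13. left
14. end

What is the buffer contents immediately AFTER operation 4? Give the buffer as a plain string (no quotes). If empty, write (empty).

After op 1 (insert('P')): buf='PZYFBQ' cursor=1
After op 2 (backspace): buf='ZYFBQ' cursor=0
After op 3 (select(1,3) replace("")): buf='ZBQ' cursor=1
After op 4 (home): buf='ZBQ' cursor=0

Answer: ZBQ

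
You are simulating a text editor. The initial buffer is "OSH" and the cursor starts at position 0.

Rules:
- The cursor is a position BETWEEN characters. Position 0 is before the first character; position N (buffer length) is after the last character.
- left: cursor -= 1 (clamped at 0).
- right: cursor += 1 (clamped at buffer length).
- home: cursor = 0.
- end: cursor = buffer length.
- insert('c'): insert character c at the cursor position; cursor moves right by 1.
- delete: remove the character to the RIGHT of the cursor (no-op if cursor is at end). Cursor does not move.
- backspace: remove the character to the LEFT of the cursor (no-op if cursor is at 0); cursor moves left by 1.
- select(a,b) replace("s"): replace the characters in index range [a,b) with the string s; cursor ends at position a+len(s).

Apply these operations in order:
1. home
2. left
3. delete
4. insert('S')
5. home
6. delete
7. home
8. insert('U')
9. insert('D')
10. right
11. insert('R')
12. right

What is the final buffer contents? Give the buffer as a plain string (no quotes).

After op 1 (home): buf='OSH' cursor=0
After op 2 (left): buf='OSH' cursor=0
After op 3 (delete): buf='SH' cursor=0
After op 4 (insert('S')): buf='SSH' cursor=1
After op 5 (home): buf='SSH' cursor=0
After op 6 (delete): buf='SH' cursor=0
After op 7 (home): buf='SH' cursor=0
After op 8 (insert('U')): buf='USH' cursor=1
After op 9 (insert('D')): buf='UDSH' cursor=2
After op 10 (right): buf='UDSH' cursor=3
After op 11 (insert('R')): buf='UDSRH' cursor=4
After op 12 (right): buf='UDSRH' cursor=5

Answer: UDSRH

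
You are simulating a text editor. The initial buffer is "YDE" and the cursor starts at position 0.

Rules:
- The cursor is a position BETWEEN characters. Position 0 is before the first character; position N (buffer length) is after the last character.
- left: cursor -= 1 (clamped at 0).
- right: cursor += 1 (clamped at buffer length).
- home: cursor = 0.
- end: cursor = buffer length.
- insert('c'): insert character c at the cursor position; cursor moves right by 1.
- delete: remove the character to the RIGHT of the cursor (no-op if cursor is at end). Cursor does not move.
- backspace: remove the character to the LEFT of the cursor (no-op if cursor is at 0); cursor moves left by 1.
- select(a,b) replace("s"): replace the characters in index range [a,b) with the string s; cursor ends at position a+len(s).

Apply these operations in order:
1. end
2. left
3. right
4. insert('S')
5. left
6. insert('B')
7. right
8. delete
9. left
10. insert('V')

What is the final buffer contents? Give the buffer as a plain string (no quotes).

After op 1 (end): buf='YDE' cursor=3
After op 2 (left): buf='YDE' cursor=2
After op 3 (right): buf='YDE' cursor=3
After op 4 (insert('S')): buf='YDES' cursor=4
After op 5 (left): buf='YDES' cursor=3
After op 6 (insert('B')): buf='YDEBS' cursor=4
After op 7 (right): buf='YDEBS' cursor=5
After op 8 (delete): buf='YDEBS' cursor=5
After op 9 (left): buf='YDEBS' cursor=4
After op 10 (insert('V')): buf='YDEBVS' cursor=5

Answer: YDEBVS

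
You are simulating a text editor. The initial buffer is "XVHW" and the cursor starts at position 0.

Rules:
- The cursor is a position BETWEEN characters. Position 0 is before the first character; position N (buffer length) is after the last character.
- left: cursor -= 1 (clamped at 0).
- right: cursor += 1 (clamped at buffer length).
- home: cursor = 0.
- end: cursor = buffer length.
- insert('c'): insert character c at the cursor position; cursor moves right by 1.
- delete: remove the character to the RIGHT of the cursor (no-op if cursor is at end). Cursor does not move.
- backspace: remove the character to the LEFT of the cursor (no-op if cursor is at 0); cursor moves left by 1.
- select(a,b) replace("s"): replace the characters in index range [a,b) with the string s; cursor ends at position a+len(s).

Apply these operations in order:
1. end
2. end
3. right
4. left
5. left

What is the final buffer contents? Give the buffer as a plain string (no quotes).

Answer: XVHW

Derivation:
After op 1 (end): buf='XVHW' cursor=4
After op 2 (end): buf='XVHW' cursor=4
After op 3 (right): buf='XVHW' cursor=4
After op 4 (left): buf='XVHW' cursor=3
After op 5 (left): buf='XVHW' cursor=2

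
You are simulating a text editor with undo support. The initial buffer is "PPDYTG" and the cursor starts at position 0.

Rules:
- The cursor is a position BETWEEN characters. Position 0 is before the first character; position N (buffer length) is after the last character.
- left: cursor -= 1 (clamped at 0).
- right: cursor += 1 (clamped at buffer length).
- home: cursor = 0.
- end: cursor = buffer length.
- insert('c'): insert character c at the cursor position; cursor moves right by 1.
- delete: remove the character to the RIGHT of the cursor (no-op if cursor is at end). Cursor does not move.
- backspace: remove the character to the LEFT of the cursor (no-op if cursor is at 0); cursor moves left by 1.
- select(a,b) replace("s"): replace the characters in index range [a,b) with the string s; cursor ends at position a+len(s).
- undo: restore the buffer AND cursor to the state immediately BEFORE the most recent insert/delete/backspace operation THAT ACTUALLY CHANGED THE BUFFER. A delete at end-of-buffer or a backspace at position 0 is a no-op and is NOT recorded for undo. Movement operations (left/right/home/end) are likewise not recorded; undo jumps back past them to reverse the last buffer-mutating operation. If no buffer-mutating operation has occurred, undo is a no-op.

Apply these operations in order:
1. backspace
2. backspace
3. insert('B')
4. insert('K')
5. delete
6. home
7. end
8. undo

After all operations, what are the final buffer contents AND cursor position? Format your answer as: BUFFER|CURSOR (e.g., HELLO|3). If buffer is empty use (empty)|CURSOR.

Answer: BKPPDYTG|2

Derivation:
After op 1 (backspace): buf='PPDYTG' cursor=0
After op 2 (backspace): buf='PPDYTG' cursor=0
After op 3 (insert('B')): buf='BPPDYTG' cursor=1
After op 4 (insert('K')): buf='BKPPDYTG' cursor=2
After op 5 (delete): buf='BKPDYTG' cursor=2
After op 6 (home): buf='BKPDYTG' cursor=0
After op 7 (end): buf='BKPDYTG' cursor=7
After op 8 (undo): buf='BKPPDYTG' cursor=2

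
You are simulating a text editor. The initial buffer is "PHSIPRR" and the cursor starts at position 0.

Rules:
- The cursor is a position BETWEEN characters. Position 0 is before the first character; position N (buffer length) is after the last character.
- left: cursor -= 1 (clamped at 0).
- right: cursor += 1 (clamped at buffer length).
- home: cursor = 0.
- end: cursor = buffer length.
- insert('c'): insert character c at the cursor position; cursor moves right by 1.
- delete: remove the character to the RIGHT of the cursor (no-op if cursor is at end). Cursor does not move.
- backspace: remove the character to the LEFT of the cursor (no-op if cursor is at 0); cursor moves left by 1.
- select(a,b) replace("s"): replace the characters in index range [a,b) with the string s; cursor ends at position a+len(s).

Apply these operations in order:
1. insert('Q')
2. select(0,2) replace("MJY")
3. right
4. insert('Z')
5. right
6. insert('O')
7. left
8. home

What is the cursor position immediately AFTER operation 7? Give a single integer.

Answer: 6

Derivation:
After op 1 (insert('Q')): buf='QPHSIPRR' cursor=1
After op 2 (select(0,2) replace("MJY")): buf='MJYHSIPRR' cursor=3
After op 3 (right): buf='MJYHSIPRR' cursor=4
After op 4 (insert('Z')): buf='MJYHZSIPRR' cursor=5
After op 5 (right): buf='MJYHZSIPRR' cursor=6
After op 6 (insert('O')): buf='MJYHZSOIPRR' cursor=7
After op 7 (left): buf='MJYHZSOIPRR' cursor=6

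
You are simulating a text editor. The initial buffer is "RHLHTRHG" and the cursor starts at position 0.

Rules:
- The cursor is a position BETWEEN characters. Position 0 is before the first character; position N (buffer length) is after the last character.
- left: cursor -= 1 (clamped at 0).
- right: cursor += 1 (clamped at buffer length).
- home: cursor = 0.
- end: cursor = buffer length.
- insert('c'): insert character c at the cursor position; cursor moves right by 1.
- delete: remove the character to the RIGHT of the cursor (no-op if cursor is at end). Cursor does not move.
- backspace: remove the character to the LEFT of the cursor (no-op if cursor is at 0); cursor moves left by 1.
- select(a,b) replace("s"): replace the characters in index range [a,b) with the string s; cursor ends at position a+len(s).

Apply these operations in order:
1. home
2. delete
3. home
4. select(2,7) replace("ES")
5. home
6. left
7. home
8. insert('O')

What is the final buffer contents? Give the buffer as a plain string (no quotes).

Answer: OHLES

Derivation:
After op 1 (home): buf='RHLHTRHG' cursor=0
After op 2 (delete): buf='HLHTRHG' cursor=0
After op 3 (home): buf='HLHTRHG' cursor=0
After op 4 (select(2,7) replace("ES")): buf='HLES' cursor=4
After op 5 (home): buf='HLES' cursor=0
After op 6 (left): buf='HLES' cursor=0
After op 7 (home): buf='HLES' cursor=0
After op 8 (insert('O')): buf='OHLES' cursor=1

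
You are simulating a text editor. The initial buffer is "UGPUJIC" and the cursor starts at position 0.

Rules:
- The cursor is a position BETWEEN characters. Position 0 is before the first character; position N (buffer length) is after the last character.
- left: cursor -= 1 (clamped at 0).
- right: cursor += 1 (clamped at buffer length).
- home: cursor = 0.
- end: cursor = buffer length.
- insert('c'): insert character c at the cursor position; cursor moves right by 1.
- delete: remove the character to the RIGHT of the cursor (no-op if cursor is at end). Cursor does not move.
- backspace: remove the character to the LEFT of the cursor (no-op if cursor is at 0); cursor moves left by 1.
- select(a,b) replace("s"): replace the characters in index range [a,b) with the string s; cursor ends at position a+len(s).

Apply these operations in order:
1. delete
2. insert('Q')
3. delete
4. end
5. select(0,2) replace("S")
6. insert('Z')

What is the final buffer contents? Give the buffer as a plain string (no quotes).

Answer: SZUJIC

Derivation:
After op 1 (delete): buf='GPUJIC' cursor=0
After op 2 (insert('Q')): buf='QGPUJIC' cursor=1
After op 3 (delete): buf='QPUJIC' cursor=1
After op 4 (end): buf='QPUJIC' cursor=6
After op 5 (select(0,2) replace("S")): buf='SUJIC' cursor=1
After op 6 (insert('Z')): buf='SZUJIC' cursor=2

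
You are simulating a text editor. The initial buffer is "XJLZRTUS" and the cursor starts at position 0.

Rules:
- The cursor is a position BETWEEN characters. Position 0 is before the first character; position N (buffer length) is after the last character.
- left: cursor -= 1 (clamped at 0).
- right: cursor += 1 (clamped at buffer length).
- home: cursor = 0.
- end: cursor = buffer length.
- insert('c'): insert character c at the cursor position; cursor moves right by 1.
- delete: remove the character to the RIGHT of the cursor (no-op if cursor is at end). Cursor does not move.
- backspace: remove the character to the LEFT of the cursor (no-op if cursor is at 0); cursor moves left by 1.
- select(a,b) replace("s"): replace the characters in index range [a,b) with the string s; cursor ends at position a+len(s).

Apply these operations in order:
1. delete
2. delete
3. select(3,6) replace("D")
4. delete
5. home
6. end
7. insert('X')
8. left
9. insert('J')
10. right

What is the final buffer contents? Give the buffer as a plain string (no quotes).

After op 1 (delete): buf='JLZRTUS' cursor=0
After op 2 (delete): buf='LZRTUS' cursor=0
After op 3 (select(3,6) replace("D")): buf='LZRD' cursor=4
After op 4 (delete): buf='LZRD' cursor=4
After op 5 (home): buf='LZRD' cursor=0
After op 6 (end): buf='LZRD' cursor=4
After op 7 (insert('X')): buf='LZRDX' cursor=5
After op 8 (left): buf='LZRDX' cursor=4
After op 9 (insert('J')): buf='LZRDJX' cursor=5
After op 10 (right): buf='LZRDJX' cursor=6

Answer: LZRDJX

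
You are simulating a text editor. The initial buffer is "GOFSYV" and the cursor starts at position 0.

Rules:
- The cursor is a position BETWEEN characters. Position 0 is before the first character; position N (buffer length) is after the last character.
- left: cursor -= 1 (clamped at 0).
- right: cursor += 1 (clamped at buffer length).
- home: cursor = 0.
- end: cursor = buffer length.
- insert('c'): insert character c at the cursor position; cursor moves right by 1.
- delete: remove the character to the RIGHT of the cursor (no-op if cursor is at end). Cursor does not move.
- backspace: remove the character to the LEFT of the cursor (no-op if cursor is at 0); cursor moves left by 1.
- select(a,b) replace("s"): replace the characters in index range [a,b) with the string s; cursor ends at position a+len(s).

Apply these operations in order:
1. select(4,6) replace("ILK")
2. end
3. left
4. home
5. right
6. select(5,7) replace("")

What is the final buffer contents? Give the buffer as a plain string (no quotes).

After op 1 (select(4,6) replace("ILK")): buf='GOFSILK' cursor=7
After op 2 (end): buf='GOFSILK' cursor=7
After op 3 (left): buf='GOFSILK' cursor=6
After op 4 (home): buf='GOFSILK' cursor=0
After op 5 (right): buf='GOFSILK' cursor=1
After op 6 (select(5,7) replace("")): buf='GOFSI' cursor=5

Answer: GOFSI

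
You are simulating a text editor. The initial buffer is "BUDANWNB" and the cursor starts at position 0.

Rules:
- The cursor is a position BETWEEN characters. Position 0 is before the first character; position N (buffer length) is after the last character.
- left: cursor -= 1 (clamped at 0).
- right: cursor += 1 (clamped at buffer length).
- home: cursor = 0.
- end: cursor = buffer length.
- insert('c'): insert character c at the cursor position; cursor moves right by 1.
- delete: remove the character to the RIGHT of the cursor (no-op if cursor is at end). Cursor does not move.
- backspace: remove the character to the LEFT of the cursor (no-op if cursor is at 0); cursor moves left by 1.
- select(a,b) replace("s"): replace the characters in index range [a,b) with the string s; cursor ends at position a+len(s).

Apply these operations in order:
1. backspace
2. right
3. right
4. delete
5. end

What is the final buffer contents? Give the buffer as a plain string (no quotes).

Answer: BUANWNB

Derivation:
After op 1 (backspace): buf='BUDANWNB' cursor=0
After op 2 (right): buf='BUDANWNB' cursor=1
After op 3 (right): buf='BUDANWNB' cursor=2
After op 4 (delete): buf='BUANWNB' cursor=2
After op 5 (end): buf='BUANWNB' cursor=7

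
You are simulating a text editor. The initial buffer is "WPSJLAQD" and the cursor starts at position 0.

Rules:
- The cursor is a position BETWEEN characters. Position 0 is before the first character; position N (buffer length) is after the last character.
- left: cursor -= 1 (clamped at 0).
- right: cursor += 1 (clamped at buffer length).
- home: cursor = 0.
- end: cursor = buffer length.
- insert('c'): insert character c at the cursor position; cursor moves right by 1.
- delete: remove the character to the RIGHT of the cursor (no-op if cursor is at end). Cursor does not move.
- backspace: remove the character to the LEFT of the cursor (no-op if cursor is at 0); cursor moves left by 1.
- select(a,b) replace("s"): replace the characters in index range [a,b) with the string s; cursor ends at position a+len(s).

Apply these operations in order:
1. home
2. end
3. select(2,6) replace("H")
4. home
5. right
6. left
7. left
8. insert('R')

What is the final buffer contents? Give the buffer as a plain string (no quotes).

After op 1 (home): buf='WPSJLAQD' cursor=0
After op 2 (end): buf='WPSJLAQD' cursor=8
After op 3 (select(2,6) replace("H")): buf='WPHQD' cursor=3
After op 4 (home): buf='WPHQD' cursor=0
After op 5 (right): buf='WPHQD' cursor=1
After op 6 (left): buf='WPHQD' cursor=0
After op 7 (left): buf='WPHQD' cursor=0
After op 8 (insert('R')): buf='RWPHQD' cursor=1

Answer: RWPHQD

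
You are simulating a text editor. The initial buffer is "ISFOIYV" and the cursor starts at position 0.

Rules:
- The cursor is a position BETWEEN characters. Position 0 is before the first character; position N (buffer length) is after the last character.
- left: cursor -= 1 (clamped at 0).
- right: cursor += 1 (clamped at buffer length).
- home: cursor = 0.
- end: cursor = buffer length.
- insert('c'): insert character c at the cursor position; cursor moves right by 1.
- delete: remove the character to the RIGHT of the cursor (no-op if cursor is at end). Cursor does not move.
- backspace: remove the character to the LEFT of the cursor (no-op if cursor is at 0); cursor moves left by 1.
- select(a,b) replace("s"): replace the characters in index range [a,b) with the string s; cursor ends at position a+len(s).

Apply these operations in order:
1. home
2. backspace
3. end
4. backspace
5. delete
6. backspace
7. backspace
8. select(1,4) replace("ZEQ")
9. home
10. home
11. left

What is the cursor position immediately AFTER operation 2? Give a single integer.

Answer: 0

Derivation:
After op 1 (home): buf='ISFOIYV' cursor=0
After op 2 (backspace): buf='ISFOIYV' cursor=0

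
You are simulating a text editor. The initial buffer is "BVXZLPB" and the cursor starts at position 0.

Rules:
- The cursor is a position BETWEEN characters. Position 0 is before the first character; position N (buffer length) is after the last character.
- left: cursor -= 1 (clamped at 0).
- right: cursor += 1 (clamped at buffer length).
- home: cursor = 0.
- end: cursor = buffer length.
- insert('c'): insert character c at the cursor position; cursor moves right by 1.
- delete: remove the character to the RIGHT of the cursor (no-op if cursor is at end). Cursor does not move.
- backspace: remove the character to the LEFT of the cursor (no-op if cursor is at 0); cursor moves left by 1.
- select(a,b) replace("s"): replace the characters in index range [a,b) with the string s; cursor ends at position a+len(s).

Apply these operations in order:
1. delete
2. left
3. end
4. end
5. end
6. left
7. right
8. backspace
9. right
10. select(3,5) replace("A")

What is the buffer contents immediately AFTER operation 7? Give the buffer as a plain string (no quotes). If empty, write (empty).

After op 1 (delete): buf='VXZLPB' cursor=0
After op 2 (left): buf='VXZLPB' cursor=0
After op 3 (end): buf='VXZLPB' cursor=6
After op 4 (end): buf='VXZLPB' cursor=6
After op 5 (end): buf='VXZLPB' cursor=6
After op 6 (left): buf='VXZLPB' cursor=5
After op 7 (right): buf='VXZLPB' cursor=6

Answer: VXZLPB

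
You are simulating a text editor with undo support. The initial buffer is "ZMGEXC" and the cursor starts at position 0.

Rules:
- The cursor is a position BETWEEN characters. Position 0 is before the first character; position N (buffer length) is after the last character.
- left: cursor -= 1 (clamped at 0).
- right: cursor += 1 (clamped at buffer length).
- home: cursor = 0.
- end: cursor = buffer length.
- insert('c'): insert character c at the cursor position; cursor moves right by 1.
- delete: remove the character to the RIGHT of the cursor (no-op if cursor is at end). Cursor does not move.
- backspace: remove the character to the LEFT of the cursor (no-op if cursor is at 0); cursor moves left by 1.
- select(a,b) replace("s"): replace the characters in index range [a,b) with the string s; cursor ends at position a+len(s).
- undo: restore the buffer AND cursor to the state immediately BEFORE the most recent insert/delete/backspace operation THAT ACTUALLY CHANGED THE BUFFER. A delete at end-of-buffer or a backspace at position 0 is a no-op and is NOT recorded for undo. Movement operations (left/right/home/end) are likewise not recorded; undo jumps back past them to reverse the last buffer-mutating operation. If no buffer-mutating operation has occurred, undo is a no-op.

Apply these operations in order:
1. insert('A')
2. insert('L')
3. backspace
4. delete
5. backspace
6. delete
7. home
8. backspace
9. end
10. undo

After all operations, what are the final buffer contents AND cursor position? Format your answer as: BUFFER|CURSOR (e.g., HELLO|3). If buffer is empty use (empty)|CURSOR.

Answer: MGEXC|0

Derivation:
After op 1 (insert('A')): buf='AZMGEXC' cursor=1
After op 2 (insert('L')): buf='ALZMGEXC' cursor=2
After op 3 (backspace): buf='AZMGEXC' cursor=1
After op 4 (delete): buf='AMGEXC' cursor=1
After op 5 (backspace): buf='MGEXC' cursor=0
After op 6 (delete): buf='GEXC' cursor=0
After op 7 (home): buf='GEXC' cursor=0
After op 8 (backspace): buf='GEXC' cursor=0
After op 9 (end): buf='GEXC' cursor=4
After op 10 (undo): buf='MGEXC' cursor=0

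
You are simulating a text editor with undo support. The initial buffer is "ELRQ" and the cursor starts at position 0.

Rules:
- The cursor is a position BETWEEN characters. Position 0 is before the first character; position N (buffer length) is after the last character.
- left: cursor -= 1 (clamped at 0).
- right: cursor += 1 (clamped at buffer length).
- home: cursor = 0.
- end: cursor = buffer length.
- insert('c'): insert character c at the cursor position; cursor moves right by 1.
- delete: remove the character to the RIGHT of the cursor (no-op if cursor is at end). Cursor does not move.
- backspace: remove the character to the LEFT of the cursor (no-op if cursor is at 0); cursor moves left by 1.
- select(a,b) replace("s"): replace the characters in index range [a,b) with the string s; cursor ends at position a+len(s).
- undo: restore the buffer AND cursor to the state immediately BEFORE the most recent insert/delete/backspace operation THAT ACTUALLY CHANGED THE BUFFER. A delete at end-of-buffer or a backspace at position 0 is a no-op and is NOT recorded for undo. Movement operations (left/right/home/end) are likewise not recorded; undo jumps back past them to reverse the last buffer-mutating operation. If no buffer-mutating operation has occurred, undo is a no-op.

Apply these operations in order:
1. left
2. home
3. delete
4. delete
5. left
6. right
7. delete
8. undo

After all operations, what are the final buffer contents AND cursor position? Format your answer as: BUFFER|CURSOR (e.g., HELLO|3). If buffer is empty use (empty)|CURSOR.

Answer: RQ|1

Derivation:
After op 1 (left): buf='ELRQ' cursor=0
After op 2 (home): buf='ELRQ' cursor=0
After op 3 (delete): buf='LRQ' cursor=0
After op 4 (delete): buf='RQ' cursor=0
After op 5 (left): buf='RQ' cursor=0
After op 6 (right): buf='RQ' cursor=1
After op 7 (delete): buf='R' cursor=1
After op 8 (undo): buf='RQ' cursor=1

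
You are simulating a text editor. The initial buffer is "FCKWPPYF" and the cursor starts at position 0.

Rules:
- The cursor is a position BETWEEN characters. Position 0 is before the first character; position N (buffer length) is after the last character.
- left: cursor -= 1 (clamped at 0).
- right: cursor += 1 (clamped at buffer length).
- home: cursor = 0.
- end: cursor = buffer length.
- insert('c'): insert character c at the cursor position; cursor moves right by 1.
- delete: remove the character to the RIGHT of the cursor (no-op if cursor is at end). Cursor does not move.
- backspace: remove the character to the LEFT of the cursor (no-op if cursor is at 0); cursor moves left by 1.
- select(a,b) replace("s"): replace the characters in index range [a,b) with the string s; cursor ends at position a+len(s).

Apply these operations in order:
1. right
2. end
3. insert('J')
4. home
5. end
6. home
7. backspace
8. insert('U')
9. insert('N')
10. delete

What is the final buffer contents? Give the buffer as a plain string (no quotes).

Answer: UNCKWPPYFJ

Derivation:
After op 1 (right): buf='FCKWPPYF' cursor=1
After op 2 (end): buf='FCKWPPYF' cursor=8
After op 3 (insert('J')): buf='FCKWPPYFJ' cursor=9
After op 4 (home): buf='FCKWPPYFJ' cursor=0
After op 5 (end): buf='FCKWPPYFJ' cursor=9
After op 6 (home): buf='FCKWPPYFJ' cursor=0
After op 7 (backspace): buf='FCKWPPYFJ' cursor=0
After op 8 (insert('U')): buf='UFCKWPPYFJ' cursor=1
After op 9 (insert('N')): buf='UNFCKWPPYFJ' cursor=2
After op 10 (delete): buf='UNCKWPPYFJ' cursor=2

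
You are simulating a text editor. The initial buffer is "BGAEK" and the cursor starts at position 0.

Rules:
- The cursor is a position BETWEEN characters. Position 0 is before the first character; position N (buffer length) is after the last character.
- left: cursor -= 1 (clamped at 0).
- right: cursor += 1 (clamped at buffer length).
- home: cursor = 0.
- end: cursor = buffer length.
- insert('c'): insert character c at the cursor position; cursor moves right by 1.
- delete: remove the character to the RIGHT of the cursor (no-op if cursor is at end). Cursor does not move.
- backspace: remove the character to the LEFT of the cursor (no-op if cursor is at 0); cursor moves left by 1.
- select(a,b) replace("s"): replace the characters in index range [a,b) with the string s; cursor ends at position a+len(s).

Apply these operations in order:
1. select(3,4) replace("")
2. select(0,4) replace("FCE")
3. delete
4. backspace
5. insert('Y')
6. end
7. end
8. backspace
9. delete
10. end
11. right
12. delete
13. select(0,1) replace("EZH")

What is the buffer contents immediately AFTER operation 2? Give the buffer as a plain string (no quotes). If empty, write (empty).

Answer: FCE

Derivation:
After op 1 (select(3,4) replace("")): buf='BGAK' cursor=3
After op 2 (select(0,4) replace("FCE")): buf='FCE' cursor=3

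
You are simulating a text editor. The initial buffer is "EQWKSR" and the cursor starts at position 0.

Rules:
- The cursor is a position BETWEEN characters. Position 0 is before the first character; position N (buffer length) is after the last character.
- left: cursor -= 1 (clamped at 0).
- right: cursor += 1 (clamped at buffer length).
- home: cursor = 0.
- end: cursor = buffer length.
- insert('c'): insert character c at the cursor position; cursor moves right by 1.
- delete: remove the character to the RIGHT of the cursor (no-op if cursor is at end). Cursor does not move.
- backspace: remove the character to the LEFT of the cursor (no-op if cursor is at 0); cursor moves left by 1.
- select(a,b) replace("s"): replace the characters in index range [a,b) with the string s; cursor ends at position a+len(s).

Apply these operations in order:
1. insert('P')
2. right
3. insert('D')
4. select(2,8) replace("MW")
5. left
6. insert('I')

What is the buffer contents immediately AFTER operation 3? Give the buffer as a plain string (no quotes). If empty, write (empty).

After op 1 (insert('P')): buf='PEQWKSR' cursor=1
After op 2 (right): buf='PEQWKSR' cursor=2
After op 3 (insert('D')): buf='PEDQWKSR' cursor=3

Answer: PEDQWKSR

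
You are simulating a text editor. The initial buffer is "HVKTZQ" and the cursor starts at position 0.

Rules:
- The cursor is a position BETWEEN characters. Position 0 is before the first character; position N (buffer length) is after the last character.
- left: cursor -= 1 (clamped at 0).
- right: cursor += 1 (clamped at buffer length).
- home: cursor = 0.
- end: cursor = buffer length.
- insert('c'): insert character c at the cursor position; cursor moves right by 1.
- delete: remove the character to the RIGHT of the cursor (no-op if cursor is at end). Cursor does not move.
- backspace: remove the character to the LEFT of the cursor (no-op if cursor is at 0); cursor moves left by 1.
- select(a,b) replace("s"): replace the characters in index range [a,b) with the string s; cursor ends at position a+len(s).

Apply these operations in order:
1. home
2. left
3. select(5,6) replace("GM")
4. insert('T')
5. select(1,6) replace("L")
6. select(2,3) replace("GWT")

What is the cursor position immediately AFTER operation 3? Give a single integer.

Answer: 7

Derivation:
After op 1 (home): buf='HVKTZQ' cursor=0
After op 2 (left): buf='HVKTZQ' cursor=0
After op 3 (select(5,6) replace("GM")): buf='HVKTZGM' cursor=7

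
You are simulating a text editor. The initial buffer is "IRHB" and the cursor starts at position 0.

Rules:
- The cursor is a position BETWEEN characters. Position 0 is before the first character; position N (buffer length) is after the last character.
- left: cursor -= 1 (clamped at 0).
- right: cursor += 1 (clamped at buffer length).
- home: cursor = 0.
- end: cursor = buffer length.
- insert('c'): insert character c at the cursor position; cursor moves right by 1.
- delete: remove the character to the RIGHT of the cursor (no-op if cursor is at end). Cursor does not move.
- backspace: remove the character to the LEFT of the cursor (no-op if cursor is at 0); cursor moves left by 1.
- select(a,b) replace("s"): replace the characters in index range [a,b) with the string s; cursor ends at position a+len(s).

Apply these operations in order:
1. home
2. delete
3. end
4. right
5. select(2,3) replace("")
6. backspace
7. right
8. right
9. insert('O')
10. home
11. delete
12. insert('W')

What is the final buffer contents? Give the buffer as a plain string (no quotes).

Answer: WO

Derivation:
After op 1 (home): buf='IRHB' cursor=0
After op 2 (delete): buf='RHB' cursor=0
After op 3 (end): buf='RHB' cursor=3
After op 4 (right): buf='RHB' cursor=3
After op 5 (select(2,3) replace("")): buf='RH' cursor=2
After op 6 (backspace): buf='R' cursor=1
After op 7 (right): buf='R' cursor=1
After op 8 (right): buf='R' cursor=1
After op 9 (insert('O')): buf='RO' cursor=2
After op 10 (home): buf='RO' cursor=0
After op 11 (delete): buf='O' cursor=0
After op 12 (insert('W')): buf='WO' cursor=1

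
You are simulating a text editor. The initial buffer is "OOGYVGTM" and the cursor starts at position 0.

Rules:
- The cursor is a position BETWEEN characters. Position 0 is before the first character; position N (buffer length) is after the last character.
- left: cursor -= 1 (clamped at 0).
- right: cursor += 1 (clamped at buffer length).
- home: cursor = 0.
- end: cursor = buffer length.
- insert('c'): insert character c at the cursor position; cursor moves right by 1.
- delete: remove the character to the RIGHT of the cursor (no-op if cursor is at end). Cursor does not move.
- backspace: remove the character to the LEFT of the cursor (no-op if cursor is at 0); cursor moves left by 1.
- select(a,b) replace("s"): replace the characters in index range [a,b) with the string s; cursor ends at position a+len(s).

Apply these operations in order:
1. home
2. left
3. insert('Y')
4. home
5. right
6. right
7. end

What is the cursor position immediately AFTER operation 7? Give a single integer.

Answer: 9

Derivation:
After op 1 (home): buf='OOGYVGTM' cursor=0
After op 2 (left): buf='OOGYVGTM' cursor=0
After op 3 (insert('Y')): buf='YOOGYVGTM' cursor=1
After op 4 (home): buf='YOOGYVGTM' cursor=0
After op 5 (right): buf='YOOGYVGTM' cursor=1
After op 6 (right): buf='YOOGYVGTM' cursor=2
After op 7 (end): buf='YOOGYVGTM' cursor=9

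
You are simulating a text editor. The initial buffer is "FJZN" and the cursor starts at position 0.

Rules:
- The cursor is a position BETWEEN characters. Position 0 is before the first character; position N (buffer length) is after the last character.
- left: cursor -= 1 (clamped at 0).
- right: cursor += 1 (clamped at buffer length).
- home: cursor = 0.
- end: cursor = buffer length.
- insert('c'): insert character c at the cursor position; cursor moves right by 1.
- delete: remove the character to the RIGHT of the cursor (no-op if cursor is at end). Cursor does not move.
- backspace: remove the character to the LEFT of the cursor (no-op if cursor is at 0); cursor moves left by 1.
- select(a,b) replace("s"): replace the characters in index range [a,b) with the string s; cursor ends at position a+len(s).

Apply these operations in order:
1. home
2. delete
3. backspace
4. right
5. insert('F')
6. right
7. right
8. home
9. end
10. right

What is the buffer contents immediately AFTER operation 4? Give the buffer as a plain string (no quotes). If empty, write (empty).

Answer: JZN

Derivation:
After op 1 (home): buf='FJZN' cursor=0
After op 2 (delete): buf='JZN' cursor=0
After op 3 (backspace): buf='JZN' cursor=0
After op 4 (right): buf='JZN' cursor=1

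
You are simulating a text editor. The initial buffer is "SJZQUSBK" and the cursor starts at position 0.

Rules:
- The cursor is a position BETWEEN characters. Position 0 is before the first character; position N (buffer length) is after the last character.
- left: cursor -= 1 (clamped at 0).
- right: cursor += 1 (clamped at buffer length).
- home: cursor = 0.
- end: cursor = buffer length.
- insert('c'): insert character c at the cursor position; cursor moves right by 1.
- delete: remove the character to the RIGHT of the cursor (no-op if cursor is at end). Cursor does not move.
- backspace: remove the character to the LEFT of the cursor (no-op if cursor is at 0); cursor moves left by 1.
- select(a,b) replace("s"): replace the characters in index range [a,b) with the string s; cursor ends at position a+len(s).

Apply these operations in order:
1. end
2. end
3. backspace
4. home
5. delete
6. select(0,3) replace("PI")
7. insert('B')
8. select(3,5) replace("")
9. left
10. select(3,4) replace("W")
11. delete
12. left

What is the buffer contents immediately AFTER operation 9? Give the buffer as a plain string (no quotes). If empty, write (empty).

Answer: PIBB

Derivation:
After op 1 (end): buf='SJZQUSBK' cursor=8
After op 2 (end): buf='SJZQUSBK' cursor=8
After op 3 (backspace): buf='SJZQUSB' cursor=7
After op 4 (home): buf='SJZQUSB' cursor=0
After op 5 (delete): buf='JZQUSB' cursor=0
After op 6 (select(0,3) replace("PI")): buf='PIUSB' cursor=2
After op 7 (insert('B')): buf='PIBUSB' cursor=3
After op 8 (select(3,5) replace("")): buf='PIBB' cursor=3
After op 9 (left): buf='PIBB' cursor=2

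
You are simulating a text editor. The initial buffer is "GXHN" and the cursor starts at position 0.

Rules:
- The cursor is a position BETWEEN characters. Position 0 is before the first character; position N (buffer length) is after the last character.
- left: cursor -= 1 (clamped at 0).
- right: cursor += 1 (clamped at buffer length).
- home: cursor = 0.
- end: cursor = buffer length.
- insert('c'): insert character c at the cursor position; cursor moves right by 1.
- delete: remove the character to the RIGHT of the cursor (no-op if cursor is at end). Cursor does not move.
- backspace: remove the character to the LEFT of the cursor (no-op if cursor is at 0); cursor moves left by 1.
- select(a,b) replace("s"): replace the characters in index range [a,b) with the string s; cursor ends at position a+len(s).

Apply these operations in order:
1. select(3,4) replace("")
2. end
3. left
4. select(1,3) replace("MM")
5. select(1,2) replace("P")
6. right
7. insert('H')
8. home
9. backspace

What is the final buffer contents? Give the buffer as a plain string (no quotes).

After op 1 (select(3,4) replace("")): buf='GXH' cursor=3
After op 2 (end): buf='GXH' cursor=3
After op 3 (left): buf='GXH' cursor=2
After op 4 (select(1,3) replace("MM")): buf='GMM' cursor=3
After op 5 (select(1,2) replace("P")): buf='GPM' cursor=2
After op 6 (right): buf='GPM' cursor=3
After op 7 (insert('H')): buf='GPMH' cursor=4
After op 8 (home): buf='GPMH' cursor=0
After op 9 (backspace): buf='GPMH' cursor=0

Answer: GPMH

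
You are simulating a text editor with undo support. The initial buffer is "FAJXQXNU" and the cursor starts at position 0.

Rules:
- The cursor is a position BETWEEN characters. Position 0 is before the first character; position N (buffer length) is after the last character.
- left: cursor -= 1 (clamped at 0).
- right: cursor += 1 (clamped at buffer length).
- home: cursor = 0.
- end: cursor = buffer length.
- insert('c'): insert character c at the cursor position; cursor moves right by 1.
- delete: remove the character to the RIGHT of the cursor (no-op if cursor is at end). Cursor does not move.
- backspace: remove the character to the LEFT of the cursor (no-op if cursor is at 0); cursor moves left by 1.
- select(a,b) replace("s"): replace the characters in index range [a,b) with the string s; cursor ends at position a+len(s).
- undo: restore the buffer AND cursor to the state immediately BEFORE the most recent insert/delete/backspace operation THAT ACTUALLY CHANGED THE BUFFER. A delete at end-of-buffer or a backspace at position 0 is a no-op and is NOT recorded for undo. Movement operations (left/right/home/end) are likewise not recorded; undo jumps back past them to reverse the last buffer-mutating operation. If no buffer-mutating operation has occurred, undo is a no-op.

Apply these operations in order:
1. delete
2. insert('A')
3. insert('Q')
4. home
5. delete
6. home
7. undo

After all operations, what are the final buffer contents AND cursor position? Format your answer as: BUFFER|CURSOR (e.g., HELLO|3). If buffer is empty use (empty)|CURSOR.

After op 1 (delete): buf='AJXQXNU' cursor=0
After op 2 (insert('A')): buf='AAJXQXNU' cursor=1
After op 3 (insert('Q')): buf='AQAJXQXNU' cursor=2
After op 4 (home): buf='AQAJXQXNU' cursor=0
After op 5 (delete): buf='QAJXQXNU' cursor=0
After op 6 (home): buf='QAJXQXNU' cursor=0
After op 7 (undo): buf='AQAJXQXNU' cursor=0

Answer: AQAJXQXNU|0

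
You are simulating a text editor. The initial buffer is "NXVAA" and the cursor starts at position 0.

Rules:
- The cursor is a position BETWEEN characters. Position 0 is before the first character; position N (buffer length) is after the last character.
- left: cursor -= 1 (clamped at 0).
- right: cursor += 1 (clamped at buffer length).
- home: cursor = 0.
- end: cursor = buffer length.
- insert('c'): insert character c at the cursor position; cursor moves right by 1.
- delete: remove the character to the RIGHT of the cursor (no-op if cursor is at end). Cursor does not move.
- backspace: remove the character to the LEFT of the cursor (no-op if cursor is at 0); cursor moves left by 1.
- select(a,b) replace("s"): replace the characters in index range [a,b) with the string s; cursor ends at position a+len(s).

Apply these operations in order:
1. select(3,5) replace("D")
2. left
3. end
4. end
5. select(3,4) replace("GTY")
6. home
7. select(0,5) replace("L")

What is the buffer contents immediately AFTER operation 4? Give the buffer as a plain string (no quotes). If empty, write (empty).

Answer: NXVD

Derivation:
After op 1 (select(3,5) replace("D")): buf='NXVD' cursor=4
After op 2 (left): buf='NXVD' cursor=3
After op 3 (end): buf='NXVD' cursor=4
After op 4 (end): buf='NXVD' cursor=4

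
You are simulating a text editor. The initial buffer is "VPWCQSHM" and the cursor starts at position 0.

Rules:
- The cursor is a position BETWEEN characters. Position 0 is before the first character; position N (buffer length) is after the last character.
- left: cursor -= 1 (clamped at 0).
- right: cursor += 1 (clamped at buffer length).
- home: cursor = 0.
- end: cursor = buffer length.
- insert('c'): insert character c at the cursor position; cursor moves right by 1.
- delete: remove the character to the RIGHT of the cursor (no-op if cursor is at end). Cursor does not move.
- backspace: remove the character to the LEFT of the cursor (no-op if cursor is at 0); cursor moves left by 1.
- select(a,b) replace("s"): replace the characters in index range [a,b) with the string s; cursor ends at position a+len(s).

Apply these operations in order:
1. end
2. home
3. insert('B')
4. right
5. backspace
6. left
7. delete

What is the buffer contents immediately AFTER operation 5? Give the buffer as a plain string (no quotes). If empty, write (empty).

After op 1 (end): buf='VPWCQSHM' cursor=8
After op 2 (home): buf='VPWCQSHM' cursor=0
After op 3 (insert('B')): buf='BVPWCQSHM' cursor=1
After op 4 (right): buf='BVPWCQSHM' cursor=2
After op 5 (backspace): buf='BPWCQSHM' cursor=1

Answer: BPWCQSHM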